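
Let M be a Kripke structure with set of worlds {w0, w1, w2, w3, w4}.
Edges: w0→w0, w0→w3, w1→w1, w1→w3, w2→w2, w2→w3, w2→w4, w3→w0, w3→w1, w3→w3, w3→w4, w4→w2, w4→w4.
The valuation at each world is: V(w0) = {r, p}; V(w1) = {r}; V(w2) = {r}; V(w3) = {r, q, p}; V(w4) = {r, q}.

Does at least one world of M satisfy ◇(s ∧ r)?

No

Let φ = ◇(s ∧ r). Evaluate φ at each world:
  w0 (successors {w0, w3}): φ is false.
  w1 (successors {w1, w3}): φ is false.
  w2 (successors {w2, w3, w4}): φ is false.
  w3 (successors {w0, w1, w3, w4}): φ is false.
  w4 (successors {w2, w4}): φ is false.
For instance, at w4:
  At w4: ◇(s ∧ r) requires s ∧ r at some successor in {w2, w4}.
    At w2: s ∧ r is false.
    At w4: s ∧ r is false.
  So ◇(s ∧ r) is false at w4.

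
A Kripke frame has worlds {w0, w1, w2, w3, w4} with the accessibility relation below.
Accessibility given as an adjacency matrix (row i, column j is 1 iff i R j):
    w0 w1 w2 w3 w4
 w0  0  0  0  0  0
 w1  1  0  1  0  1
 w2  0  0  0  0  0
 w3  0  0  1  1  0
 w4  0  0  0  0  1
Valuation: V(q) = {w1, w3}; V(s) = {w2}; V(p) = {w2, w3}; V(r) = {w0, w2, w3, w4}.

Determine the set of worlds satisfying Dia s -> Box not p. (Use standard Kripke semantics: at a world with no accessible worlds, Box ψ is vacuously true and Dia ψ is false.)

w0, w2, w4

Let φ = Dia s -> Box not p. Evaluate φ at each world:
  w0 (successors ∅): φ is true.
  w1 (successors {w0, w2, w4}): φ is false.
  w2 (successors ∅): φ is true.
  w3 (successors {w2, w3}): φ is false.
  w4 (successors {w4}): φ is true.
For instance, at w3:
  At w3: Dia s is true, Box not p is false, so Dia s -> Box not p is false.
    At w3: Dia s requires s at some successor in {w2, w3}.
      s holds at w2, so Dia s is true at w3.
    At w3: Box not p requires not p at every successor {w2, w3}.
      not p fails at w2, so Box not p is false at w3.
Satisfying worlds: {w0, w2, w4}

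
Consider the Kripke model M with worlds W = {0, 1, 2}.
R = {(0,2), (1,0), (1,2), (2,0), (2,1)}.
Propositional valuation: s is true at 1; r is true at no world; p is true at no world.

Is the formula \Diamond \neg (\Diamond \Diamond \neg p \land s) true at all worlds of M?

Let φ = \Diamond \neg (\Diamond \Diamond \neg p \land s). Evaluate φ at each world:
  0 (successors {2}): φ is true.
  1 (successors {0, 2}): φ is true.
  2 (successors {0, 1}): φ is true.
For instance, at 2:
  At 2: \Diamond \neg (\Diamond \Diamond \neg p \land s) requires \neg (\Diamond \Diamond \neg p \land s) at some successor in {0, 1}.
    \neg (\Diamond \Diamond \neg p \land s) holds at 0, so \Diamond \neg (\Diamond \Diamond \neg p \land s) is true at 2.
      At 0: \Diamond \Diamond \neg p \land s is false, so \neg (\Diamond \Diamond \neg p \land s) is true.

Yes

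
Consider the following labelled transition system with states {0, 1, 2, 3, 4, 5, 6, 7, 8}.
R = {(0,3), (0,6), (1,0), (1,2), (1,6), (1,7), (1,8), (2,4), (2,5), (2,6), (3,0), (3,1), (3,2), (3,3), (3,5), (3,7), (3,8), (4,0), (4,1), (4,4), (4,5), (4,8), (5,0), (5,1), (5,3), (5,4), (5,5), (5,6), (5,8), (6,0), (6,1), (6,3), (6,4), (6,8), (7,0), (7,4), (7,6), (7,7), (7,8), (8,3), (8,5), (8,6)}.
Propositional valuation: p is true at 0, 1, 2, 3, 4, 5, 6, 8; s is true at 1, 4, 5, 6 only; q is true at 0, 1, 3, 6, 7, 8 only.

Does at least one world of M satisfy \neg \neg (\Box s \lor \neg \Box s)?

Let φ = \neg \neg (\Box s \lor \neg \Box s). Evaluate φ at each world:
  0 (successors {3, 6}): φ is true.
  1 (successors {0, 2, 6, 7, 8}): φ is true.
  2 (successors {4, 5, 6}): φ is true.
  3 (successors {0, 1, 2, 3, 5, 7, 8}): φ is true.
  4 (successors {0, 1, 4, 5, 8}): φ is true.
  5 (successors {0, 1, 3, 4, 5, 6, 8}): φ is true.
  6 (successors {0, 1, 3, 4, 8}): φ is true.
  7 (successors {0, 4, 6, 7, 8}): φ is true.
  8 (successors {3, 5, 6}): φ is true.
Detail at 0 (witness):
  At 0: \neg (\Box s \lor \neg \Box s) is false, so \neg \neg (\Box s \lor \neg \Box s) is true.
    At 0: \Box s \lor \neg \Box s is true, so \neg (\Box s \lor \neg \Box s) is false.
      At 0: \Box s is false, \neg \Box s is true, so \Box s \lor \neg \Box s is true.

Yes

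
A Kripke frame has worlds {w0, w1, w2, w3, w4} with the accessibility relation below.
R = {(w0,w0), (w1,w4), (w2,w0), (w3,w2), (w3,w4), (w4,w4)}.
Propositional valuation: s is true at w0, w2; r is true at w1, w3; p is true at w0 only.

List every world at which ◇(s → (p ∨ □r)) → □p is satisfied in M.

w0, w2

Recall that □ψ holds at a world iff ψ holds at every accessible world, and ◇ψ holds iff ψ holds at some accessible world.
Let φ = ◇(s → (p ∨ □r)) → □p. Evaluate φ at each world:
  w0 (successors {w0}): φ is true.
  w1 (successors {w4}): φ is false.
  w2 (successors {w0}): φ is true.
  w3 (successors {w2, w4}): φ is false.
  w4 (successors {w4}): φ is false.
For instance, at w1:
  At w1: ◇(s → (p ∨ □r)) is true, □p is false, so ◇(s → (p ∨ □r)) → □p is false.
    At w1: ◇(s → (p ∨ □r)) requires s → (p ∨ □r) at some successor in {w4}.
      s → (p ∨ □r) holds at w4, so ◇(s → (p ∨ □r)) is true at w1.
    At w1: □p requires p at every successor {w4}.
      p fails at w4, so □p is false at w1.
Satisfying worlds: {w0, w2}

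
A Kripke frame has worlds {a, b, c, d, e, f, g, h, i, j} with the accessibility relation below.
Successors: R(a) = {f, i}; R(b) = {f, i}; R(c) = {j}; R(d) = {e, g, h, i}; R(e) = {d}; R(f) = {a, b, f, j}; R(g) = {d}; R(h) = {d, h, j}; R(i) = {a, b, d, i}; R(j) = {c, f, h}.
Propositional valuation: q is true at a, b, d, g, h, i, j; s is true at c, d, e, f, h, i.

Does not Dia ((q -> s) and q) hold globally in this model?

Recall that Dia ψ holds at a world iff ψ holds at some accessible world.
Let φ = not Dia ((q -> s) and q). Evaluate φ at each world:
  a (successors {f, i}): φ is false.
  b (successors {f, i}): φ is false.
  c (successors {j}): φ is true.
  d (successors {e, g, h, i}): φ is false.
  e (successors {d}): φ is false.
  f (successors {a, b, f, j}): φ is true.
  g (successors {d}): φ is false.
  h (successors {d, h, j}): φ is false.
  i (successors {a, b, d, i}): φ is false.
  j (successors {c, f, h}): φ is false.
Detail at a (counterexample):
  At a: Dia ((q -> s) and q) is true, so not Dia ((q -> s) and q) is false.
    At a: Dia ((q -> s) and q) requires (q -> s) and q at some successor in {f, i}.
      (q -> s) and q holds at i, so Dia ((q -> s) and q) is true at a.

No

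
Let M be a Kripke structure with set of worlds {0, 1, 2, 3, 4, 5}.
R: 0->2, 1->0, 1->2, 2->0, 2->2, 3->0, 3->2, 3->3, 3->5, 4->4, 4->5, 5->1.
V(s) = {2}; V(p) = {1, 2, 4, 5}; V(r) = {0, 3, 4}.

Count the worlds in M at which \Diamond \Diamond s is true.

5

Recall that \Diamond ψ holds at a world iff ψ holds at some accessible world.
Let φ = \Diamond \Diamond s. Evaluate φ at each world:
  0 (successors {2}): φ is true.
  1 (successors {0, 2}): φ is true.
  2 (successors {0, 2}): φ is true.
  3 (successors {0, 2, 3, 5}): φ is true.
  4 (successors {4, 5}): φ is false.
  5 (successors {1}): φ is true.
For instance, at 2:
  At 2: \Diamond \Diamond s requires \Diamond s at some successor in {0, 2}.
    \Diamond s holds at 0, so \Diamond \Diamond s is true at 2.
      At 0: \Diamond s requires s at some successor in {2}.
        s holds at 2, so \Diamond s is true at 0.
Satisfying worlds: {0, 1, 2, 3, 5}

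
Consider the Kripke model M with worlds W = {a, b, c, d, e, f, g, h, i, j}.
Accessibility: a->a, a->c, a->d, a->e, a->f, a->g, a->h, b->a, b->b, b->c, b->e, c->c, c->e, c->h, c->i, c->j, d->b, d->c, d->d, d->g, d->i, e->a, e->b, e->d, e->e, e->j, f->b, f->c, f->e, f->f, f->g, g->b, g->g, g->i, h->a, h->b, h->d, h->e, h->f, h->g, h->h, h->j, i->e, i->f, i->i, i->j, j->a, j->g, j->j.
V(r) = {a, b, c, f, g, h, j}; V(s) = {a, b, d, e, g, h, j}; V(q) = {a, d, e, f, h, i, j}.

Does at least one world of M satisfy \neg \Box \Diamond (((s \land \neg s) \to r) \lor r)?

Let φ = \neg \Box \Diamond (((s \land \neg s) \to r) \lor r). Evaluate φ at each world:
  a (successors {a, c, d, e, f, g, h}): φ is false.
  b (successors {a, b, c, e}): φ is false.
  c (successors {c, e, h, i, j}): φ is false.
  d (successors {b, c, d, g, i}): φ is false.
  e (successors {a, b, d, e, j}): φ is false.
  f (successors {b, c, e, f, g}): φ is false.
  g (successors {b, g, i}): φ is false.
  h (successors {a, b, d, e, f, g, h, j}): φ is false.
  i (successors {e, f, i, j}): φ is false.
  j (successors {a, g, j}): φ is false.
For instance, at c:
  At c: \Box \Diamond (((s \land \neg s) \to r) \lor r) is true, so \neg \Box \Diamond (((s \land \neg s) \to r) \lor r) is false.
    At c: \Box \Diamond (((s \land \neg s) \to r) \lor r) requires \Diamond (((s \land \neg s) \to r) \lor r) at every successor {c, e, h, i, j}.
      At c: \Diamond (((s \land \neg s) \to r) \lor r) is true.
      At e: \Diamond (((s \land \neg s) \to r) \lor r) is true.
      At h: \Diamond (((s \land \neg s) \to r) \lor r) is true.
      At i: \Diamond (((s \land \neg s) \to r) \lor r) is true.
      At j: \Diamond (((s \land \neg s) \to r) \lor r) is true.
    So \Box \Diamond (((s \land \neg s) \to r) \lor r) is true at c.

No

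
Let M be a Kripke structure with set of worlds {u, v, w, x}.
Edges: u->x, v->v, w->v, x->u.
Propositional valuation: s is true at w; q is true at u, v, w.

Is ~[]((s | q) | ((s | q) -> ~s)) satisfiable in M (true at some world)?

No

Let φ = ~[]((s | q) | ((s | q) -> ~s)). Evaluate φ at each world:
  u (successors {x}): φ is false.
  v (successors {v}): φ is false.
  w (successors {v}): φ is false.
  x (successors {u}): φ is false.
For instance, at u:
  At u: []((s | q) | ((s | q) -> ~s)) is true, so ~[]((s | q) | ((s | q) -> ~s)) is false.
    At u: []((s | q) | ((s | q) -> ~s)) requires (s | q) | ((s | q) -> ~s) at every successor {x}.
      At x: (s | q) | ((s | q) -> ~s) is true.
    So []((s | q) | ((s | q) -> ~s)) is true at u.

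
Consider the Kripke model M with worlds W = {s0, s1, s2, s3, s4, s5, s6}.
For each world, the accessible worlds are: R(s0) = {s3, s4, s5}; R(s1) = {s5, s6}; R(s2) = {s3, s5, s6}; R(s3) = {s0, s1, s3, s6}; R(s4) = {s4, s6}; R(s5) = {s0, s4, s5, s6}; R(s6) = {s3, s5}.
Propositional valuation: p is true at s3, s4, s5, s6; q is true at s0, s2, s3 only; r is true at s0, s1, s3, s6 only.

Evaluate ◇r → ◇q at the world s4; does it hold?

No

At s4: ◇r is true, ◇q is false, so ◇r → ◇q is false.
  At s4: ◇r requires r at some successor in {s4, s6}.
    r holds at s6, so ◇r is true at s4.
  At s4: ◇q requires q at some successor in {s4, s6}.
    At s4: q is false.
    At s6: q is false.
  So ◇q is false at s4.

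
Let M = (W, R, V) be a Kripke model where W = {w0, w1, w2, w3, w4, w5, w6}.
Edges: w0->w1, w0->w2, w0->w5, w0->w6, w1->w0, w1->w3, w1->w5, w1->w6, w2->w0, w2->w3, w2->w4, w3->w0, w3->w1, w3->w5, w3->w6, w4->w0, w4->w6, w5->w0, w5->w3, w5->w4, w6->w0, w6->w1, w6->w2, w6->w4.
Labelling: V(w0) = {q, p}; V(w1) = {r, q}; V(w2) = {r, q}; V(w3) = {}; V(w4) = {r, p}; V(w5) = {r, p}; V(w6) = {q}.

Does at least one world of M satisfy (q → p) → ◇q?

Let φ = (q → p) → ◇q. Evaluate φ at each world:
  w0 (successors {w1, w2, w5, w6}): φ is true.
  w1 (successors {w0, w3, w5, w6}): φ is true.
  w2 (successors {w0, w3, w4}): φ is true.
  w3 (successors {w0, w1, w5, w6}): φ is true.
  w4 (successors {w0, w6}): φ is true.
  w5 (successors {w0, w3, w4}): φ is true.
  w6 (successors {w0, w1, w2, w4}): φ is true.
Detail at w0 (witness):
  At w0: q → p is true, ◇q is true, so (q → p) → ◇q is true.
    At w0: ◇q requires q at some successor in {w1, w2, w5, w6}.
      q holds at w1, so ◇q is true at w0.

Yes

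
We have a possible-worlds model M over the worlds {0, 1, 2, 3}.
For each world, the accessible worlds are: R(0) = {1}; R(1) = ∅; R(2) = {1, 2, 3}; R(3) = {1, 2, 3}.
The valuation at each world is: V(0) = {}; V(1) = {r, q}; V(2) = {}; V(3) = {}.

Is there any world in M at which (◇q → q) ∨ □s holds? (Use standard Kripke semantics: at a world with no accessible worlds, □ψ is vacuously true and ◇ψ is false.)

Let φ = (◇q → q) ∨ □s. Evaluate φ at each world:
  0 (successors {1}): φ is false.
  1 (successors ∅): φ is true.
  2 (successors {1, 2, 3}): φ is false.
  3 (successors {1, 2, 3}): φ is false.
Detail at 1 (witness):
  At 1: ◇q → q is true, □s is true, so (◇q → q) ∨ □s is true.
    At 1: ◇q is false, q is true, so ◇q → q is true.
      At 1: no accessible worlds, so ◇q is false.
    At 1: no accessible worlds, so □s holds vacuously.

Yes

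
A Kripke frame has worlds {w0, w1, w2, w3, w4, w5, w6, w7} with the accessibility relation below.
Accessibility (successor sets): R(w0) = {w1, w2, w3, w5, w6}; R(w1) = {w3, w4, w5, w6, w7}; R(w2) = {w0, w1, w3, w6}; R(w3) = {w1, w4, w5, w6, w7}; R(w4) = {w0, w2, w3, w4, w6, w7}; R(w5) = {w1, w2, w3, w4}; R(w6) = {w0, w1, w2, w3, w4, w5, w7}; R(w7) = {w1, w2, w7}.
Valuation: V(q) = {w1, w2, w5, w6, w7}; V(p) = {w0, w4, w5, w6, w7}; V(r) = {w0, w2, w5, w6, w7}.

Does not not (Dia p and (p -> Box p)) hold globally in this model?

No

Let φ = not not (Dia p and (p -> Box p)). Evaluate φ at each world:
  w0 (successors {w1, w2, w3, w5, w6}): φ is false.
  w1 (successors {w3, w4, w5, w6, w7}): φ is true.
  w2 (successors {w0, w1, w3, w6}): φ is true.
  w3 (successors {w1, w4, w5, w6, w7}): φ is true.
  w4 (successors {w0, w2, w3, w4, w6, w7}): φ is false.
  w5 (successors {w1, w2, w3, w4}): φ is false.
  w6 (successors {w0, w1, w2, w3, w4, w5, w7}): φ is false.
  w7 (successors {w1, w2, w7}): φ is false.
Detail at w0 (counterexample):
  At w0: not (Dia p and (p -> Box p)) is true, so not not (Dia p and (p -> Box p)) is false.
    At w0: Dia p and (p -> Box p) is false, so not (Dia p and (p -> Box p)) is true.
      At w0: Dia p is true, p -> Box p is false, so Dia p and (p -> Box p) is false.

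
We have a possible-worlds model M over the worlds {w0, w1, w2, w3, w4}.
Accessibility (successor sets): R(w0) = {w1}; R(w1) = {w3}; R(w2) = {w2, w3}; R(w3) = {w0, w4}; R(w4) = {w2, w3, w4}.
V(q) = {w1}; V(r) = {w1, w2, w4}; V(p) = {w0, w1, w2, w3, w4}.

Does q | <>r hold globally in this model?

Yes

Recall that <>ψ holds at a world iff ψ holds at some accessible world.
Let φ = q | <>r. Evaluate φ at each world:
  w0 (successors {w1}): φ is true.
  w1 (successors {w3}): φ is true.
  w2 (successors {w2, w3}): φ is true.
  w3 (successors {w0, w4}): φ is true.
  w4 (successors {w2, w3, w4}): φ is true.
For instance, at w2:
  At w2: q is false, <>r is true, so q | <>r is true.
    At w2: <>r requires r at some successor in {w2, w3}.
      r holds at w2, so <>r is true at w2.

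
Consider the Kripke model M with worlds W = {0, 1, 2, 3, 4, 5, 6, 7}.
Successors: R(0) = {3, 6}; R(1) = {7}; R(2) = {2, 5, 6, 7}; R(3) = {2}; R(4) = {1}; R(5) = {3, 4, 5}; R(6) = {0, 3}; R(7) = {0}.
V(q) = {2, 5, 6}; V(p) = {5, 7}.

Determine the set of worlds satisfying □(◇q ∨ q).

0, 3, 6, 7

Let φ = □(◇q ∨ q). Evaluate φ at each world:
  0 (successors {3, 6}): φ is true.
  1 (successors {7}): φ is false.
  2 (successors {2, 5, 6, 7}): φ is false.
  3 (successors {2}): φ is true.
  4 (successors {1}): φ is false.
  5 (successors {3, 4, 5}): φ is false.
  6 (successors {0, 3}): φ is true.
  7 (successors {0}): φ is true.
For instance, at 4:
  At 4: □(◇q ∨ q) requires ◇q ∨ q at every successor {1}.
    ◇q ∨ q fails at 1, so □(◇q ∨ q) is false at 4.
      At 1: ◇q is false, q is false, so ◇q ∨ q is false.
Satisfying worlds: {0, 3, 6, 7}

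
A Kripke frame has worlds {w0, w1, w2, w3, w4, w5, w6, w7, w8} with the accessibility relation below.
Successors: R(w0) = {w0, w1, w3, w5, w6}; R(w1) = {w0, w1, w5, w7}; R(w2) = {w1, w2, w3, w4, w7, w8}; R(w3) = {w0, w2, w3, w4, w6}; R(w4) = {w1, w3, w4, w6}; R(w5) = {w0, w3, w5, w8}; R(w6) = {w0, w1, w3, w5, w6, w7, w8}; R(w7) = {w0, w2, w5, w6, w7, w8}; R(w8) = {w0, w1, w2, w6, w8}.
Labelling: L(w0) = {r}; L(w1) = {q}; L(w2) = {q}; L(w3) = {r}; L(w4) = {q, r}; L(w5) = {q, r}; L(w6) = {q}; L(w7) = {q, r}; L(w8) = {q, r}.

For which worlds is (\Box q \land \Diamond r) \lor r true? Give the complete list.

w0, w3, w4, w5, w7, w8

Let φ = (\Box q \land \Diamond r) \lor r. Evaluate φ at each world:
  w0 (successors {w0, w1, w3, w5, w6}): φ is true.
  w1 (successors {w0, w1, w5, w7}): φ is false.
  w2 (successors {w1, w2, w3, w4, w7, w8}): φ is false.
  w3 (successors {w0, w2, w3, w4, w6}): φ is true.
  w4 (successors {w1, w3, w4, w6}): φ is true.
  w5 (successors {w0, w3, w5, w8}): φ is true.
  w6 (successors {w0, w1, w3, w5, w6, w7, w8}): φ is false.
  w7 (successors {w0, w2, w5, w6, w7, w8}): φ is true.
  w8 (successors {w0, w1, w2, w6, w8}): φ is true.
For instance, at w7:
  At w7: \Box q \land \Diamond r is false, r is true, so (\Box q \land \Diamond r) \lor r is true.
    At w7: \Box q is false, \Diamond r is true, so \Box q \land \Diamond r is false.
      At w7: \Box q requires q at every successor {w0, w2, w5, w6, w7, w8}.
        q fails at w0, so \Box q is false at w7.
      At w7: \Diamond r requires r at some successor in {w0, w2, w5, w6, w7, w8}.
        r holds at w0, so \Diamond r is true at w7.
Satisfying worlds: {w0, w3, w4, w5, w7, w8}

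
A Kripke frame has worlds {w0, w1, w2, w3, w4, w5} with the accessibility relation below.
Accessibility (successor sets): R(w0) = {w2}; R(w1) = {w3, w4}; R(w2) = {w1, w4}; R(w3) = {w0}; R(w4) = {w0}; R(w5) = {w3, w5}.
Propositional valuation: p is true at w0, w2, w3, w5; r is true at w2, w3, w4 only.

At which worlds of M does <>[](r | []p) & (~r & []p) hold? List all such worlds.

w5

Let φ = <>[](r | []p) & (~r & []p). Evaluate φ at each world:
  w0 (successors {w2}): φ is false.
  w1 (successors {w3, w4}): φ is false.
  w2 (successors {w1, w4}): φ is false.
  w3 (successors {w0}): φ is false.
  w4 (successors {w0}): φ is false.
  w5 (successors {w3, w5}): φ is true.
For instance, at w1:
  At w1: <>[](r | []p) is true, ~r & []p is false, so <>[](r | []p) & (~r & []p) is false.
    At w1: <>[](r | []p) requires [](r | []p) at some successor in {w3, w4}.
      [](r | []p) holds at w3, so <>[](r | []p) is true at w1.
    At w1: ~r is true, []p is false, so ~r & []p is false.
      At w1: []p requires p at every successor {w3, w4}.
        p fails at w4, so []p is false at w1.
Satisfying worlds: {w5}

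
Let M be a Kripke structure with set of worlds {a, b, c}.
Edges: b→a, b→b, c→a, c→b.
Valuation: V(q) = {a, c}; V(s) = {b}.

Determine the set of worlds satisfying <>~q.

Recall that <>ψ holds at a world iff ψ holds at some accessible world.
Let φ = <>~q. Evaluate φ at each world:
  a (successors ∅): φ is false.
  b (successors {a, b}): φ is true.
  c (successors {a, b}): φ is true.
For instance, at b:
  At b: <>~q requires ~q at some successor in {a, b}.
    ~q holds at b, so <>~q is true at b.
Satisfying worlds: {b, c}

b, c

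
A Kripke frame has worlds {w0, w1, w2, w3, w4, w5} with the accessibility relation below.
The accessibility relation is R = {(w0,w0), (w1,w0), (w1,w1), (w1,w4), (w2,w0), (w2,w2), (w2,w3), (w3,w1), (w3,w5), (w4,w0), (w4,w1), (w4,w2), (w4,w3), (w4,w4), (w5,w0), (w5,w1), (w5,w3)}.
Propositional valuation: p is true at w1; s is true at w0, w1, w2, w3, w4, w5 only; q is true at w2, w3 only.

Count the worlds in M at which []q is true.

0

Recall that []ψ holds at a world iff ψ holds at every accessible world, and <>ψ holds iff ψ holds at some accessible world.
Let φ = []q. Evaluate φ at each world:
  w0 (successors {w0}): φ is false.
  w1 (successors {w0, w1, w4}): φ is false.
  w2 (successors {w0, w2, w3}): φ is false.
  w3 (successors {w1, w5}): φ is false.
  w4 (successors {w0, w1, w2, w3, w4}): φ is false.
  w5 (successors {w0, w1, w3}): φ is false.
For instance, at w4:
  At w4: []q requires q at every successor {w0, w1, w2, w3, w4}.
    q fails at w0, so []q is false at w4.
Satisfying worlds: none.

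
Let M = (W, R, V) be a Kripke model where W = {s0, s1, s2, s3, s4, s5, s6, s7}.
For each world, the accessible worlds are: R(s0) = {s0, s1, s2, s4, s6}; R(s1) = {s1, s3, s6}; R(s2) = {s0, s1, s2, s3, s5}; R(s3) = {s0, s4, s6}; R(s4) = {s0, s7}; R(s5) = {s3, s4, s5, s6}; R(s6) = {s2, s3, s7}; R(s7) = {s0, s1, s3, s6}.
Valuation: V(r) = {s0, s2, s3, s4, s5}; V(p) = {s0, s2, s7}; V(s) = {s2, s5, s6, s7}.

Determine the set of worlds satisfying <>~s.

s0, s1, s2, s3, s4, s5, s6, s7

Let φ = <>~s. Evaluate φ at each world:
  s0 (successors {s0, s1, s2, s4, s6}): φ is true.
  s1 (successors {s1, s3, s6}): φ is true.
  s2 (successors {s0, s1, s2, s3, s5}): φ is true.
  s3 (successors {s0, s4, s6}): φ is true.
  s4 (successors {s0, s7}): φ is true.
  s5 (successors {s3, s4, s5, s6}): φ is true.
  s6 (successors {s2, s3, s7}): φ is true.
  s7 (successors {s0, s1, s3, s6}): φ is true.
For instance, at s7:
  At s7: <>~s requires ~s at some successor in {s0, s1, s3, s6}.
    ~s holds at s0, so <>~s is true at s7.
Satisfying worlds: {s0, s1, s2, s3, s4, s5, s6, s7}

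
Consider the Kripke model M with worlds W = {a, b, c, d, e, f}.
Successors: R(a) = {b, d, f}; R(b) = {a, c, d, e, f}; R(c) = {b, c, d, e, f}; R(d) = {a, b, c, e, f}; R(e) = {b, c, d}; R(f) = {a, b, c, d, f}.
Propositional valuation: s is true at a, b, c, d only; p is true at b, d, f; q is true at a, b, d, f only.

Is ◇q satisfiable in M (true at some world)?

Let φ = ◇q. Evaluate φ at each world:
  a (successors {b, d, f}): φ is true.
  b (successors {a, c, d, e, f}): φ is true.
  c (successors {b, c, d, e, f}): φ is true.
  d (successors {a, b, c, e, f}): φ is true.
  e (successors {b, c, d}): φ is true.
  f (successors {a, b, c, d, f}): φ is true.
Detail at a (witness):
  At a: ◇q requires q at some successor in {b, d, f}.
    q holds at b, so ◇q is true at a.

Yes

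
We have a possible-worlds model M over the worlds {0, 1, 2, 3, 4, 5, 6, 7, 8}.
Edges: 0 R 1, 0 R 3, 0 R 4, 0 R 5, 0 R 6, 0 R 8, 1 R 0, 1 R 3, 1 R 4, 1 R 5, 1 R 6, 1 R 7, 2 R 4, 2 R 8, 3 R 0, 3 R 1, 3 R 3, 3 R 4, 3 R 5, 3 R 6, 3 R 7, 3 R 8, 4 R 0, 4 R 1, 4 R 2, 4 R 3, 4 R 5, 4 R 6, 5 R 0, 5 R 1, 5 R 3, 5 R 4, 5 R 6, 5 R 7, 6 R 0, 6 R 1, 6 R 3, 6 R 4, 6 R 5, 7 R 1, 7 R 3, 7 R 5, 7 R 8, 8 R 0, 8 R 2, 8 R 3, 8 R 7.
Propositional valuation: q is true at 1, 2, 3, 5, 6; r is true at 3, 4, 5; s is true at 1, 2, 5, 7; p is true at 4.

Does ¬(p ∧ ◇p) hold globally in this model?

Recall that ◇ψ holds at a world iff ψ holds at some accessible world.
Let φ = ¬(p ∧ ◇p). Evaluate φ at each world:
  0 (successors {1, 3, 4, 5, 6, 8}): φ is true.
  1 (successors {0, 3, 4, 5, 6, 7}): φ is true.
  2 (successors {4, 8}): φ is true.
  3 (successors {0, 1, 3, 4, 5, 6, 7, 8}): φ is true.
  4 (successors {0, 1, 2, 3, 5, 6}): φ is true.
  5 (successors {0, 1, 3, 4, 6, 7}): φ is true.
  6 (successors {0, 1, 3, 4, 5}): φ is true.
  7 (successors {1, 3, 5, 8}): φ is true.
  8 (successors {0, 2, 3, 7}): φ is true.
For instance, at 7:
  At 7: p ∧ ◇p is false, so ¬(p ∧ ◇p) is true.
    At 7: p is false, ◇p is false, so p ∧ ◇p is false.
      At 7: ◇p requires p at some successor in {1, 3, 5, 8}.
        At 1: p is false.
        At 3: p is false.
        At 5: p is false.
        At 8: p is false.
      So ◇p is false at 7.

Yes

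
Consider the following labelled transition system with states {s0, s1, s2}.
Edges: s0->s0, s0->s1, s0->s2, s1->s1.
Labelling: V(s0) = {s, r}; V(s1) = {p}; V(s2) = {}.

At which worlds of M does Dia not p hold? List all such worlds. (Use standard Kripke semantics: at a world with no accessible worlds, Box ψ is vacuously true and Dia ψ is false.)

Let φ = Dia not p. Evaluate φ at each world:
  s0 (successors {s0, s1, s2}): φ is true.
  s1 (successors {s1}): φ is false.
  s2 (successors ∅): φ is false.
For instance, at s0:
  At s0: Dia not p requires not p at some successor in {s0, s1, s2}.
    not p holds at s0, so Dia not p is true at s0.
Satisfying worlds: {s0}

s0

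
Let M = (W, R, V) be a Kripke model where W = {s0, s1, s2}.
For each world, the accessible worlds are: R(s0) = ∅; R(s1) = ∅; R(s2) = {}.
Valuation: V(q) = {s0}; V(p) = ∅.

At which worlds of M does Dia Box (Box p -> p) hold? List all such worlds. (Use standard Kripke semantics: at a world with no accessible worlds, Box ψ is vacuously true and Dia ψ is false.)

Recall that Box ψ holds at a world iff ψ holds at every accessible world, and Dia ψ holds iff ψ holds at some accessible world.
Let φ = Dia Box (Box p -> p). Evaluate φ at each world:
  s0 (successors ∅): φ is false.
  s1 (successors ∅): φ is false.
  s2 (successors ∅): φ is false.
For instance, at s1:
  At s1: no accessible worlds, so Dia Box (Box p -> p) is false.
Satisfying worlds: none.

none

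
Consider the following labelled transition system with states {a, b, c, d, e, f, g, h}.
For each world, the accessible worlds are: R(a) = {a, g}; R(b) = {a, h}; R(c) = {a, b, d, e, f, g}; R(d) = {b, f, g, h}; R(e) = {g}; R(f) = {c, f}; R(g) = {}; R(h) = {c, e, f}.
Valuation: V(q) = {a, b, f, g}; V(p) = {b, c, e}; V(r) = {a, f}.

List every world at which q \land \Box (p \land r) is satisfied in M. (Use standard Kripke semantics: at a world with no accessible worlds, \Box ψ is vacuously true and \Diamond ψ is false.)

Recall that \Box ψ holds at a world iff ψ holds at every accessible world, and \Diamond ψ holds iff ψ holds at some accessible world.
Let φ = q \land \Box (p \land r). Evaluate φ at each world:
  a (successors {a, g}): φ is false.
  b (successors {a, h}): φ is false.
  c (successors {a, b, d, e, f, g}): φ is false.
  d (successors {b, f, g, h}): φ is false.
  e (successors {g}): φ is false.
  f (successors {c, f}): φ is false.
  g (successors ∅): φ is true.
  h (successors {c, e, f}): φ is false.
For instance, at d:
  At d: q is false, \Box (p \land r) is false, so q \land \Box (p \land r) is false.
    At d: \Box (p \land r) requires p \land r at every successor {b, f, g, h}.
      p \land r fails at b, so \Box (p \land r) is false at d.
Satisfying worlds: {g}

g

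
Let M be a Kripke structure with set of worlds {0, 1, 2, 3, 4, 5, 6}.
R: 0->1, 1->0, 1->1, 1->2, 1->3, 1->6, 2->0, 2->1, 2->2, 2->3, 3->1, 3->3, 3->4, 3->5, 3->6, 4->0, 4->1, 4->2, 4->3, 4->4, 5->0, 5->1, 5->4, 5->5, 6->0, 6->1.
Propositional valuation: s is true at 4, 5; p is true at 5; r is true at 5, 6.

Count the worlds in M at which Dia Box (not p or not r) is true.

Let φ = Dia Box (not p or not r). Evaluate φ at each world:
  0 (successors {1}): φ is true.
  1 (successors {0, 1, 2, 3, 6}): φ is true.
  2 (successors {0, 1, 2, 3}): φ is true.
  3 (successors {1, 3, 4, 5, 6}): φ is true.
  4 (successors {0, 1, 2, 3, 4}): φ is true.
  5 (successors {0, 1, 4, 5}): φ is true.
  6 (successors {0, 1}): φ is true.
For instance, at 3:
  At 3: Dia Box (not p or not r) requires Box (not p or not r) at some successor in {1, 3, 4, 5, 6}.
    Box (not p or not r) holds at 1, so Dia Box (not p or not r) is true at 3.
      At 1: Box (not p or not r) requires not p or not r at every successor {0, 1, 2, 3, 6}.
        At 0: not p or not r is true.
        At 1: not p or not r is true.
        At 2: not p or not r is true.
        At 3: not p or not r is true.
        At 6: not p or not r is true.
      So Box (not p or not r) is true at 1.
Satisfying worlds: {0, 1, 2, 3, 4, 5, 6}

7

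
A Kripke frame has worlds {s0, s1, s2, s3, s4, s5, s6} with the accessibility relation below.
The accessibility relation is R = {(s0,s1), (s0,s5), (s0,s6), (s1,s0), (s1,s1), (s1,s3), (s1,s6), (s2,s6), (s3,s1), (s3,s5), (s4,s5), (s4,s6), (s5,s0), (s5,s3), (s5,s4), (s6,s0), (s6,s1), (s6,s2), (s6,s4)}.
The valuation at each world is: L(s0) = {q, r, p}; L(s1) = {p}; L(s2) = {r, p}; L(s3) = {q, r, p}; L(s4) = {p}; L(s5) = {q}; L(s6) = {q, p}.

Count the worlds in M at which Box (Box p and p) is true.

1

Let φ = Box (Box p and p). Evaluate φ at each world:
  s0 (successors {s1, s5, s6}): φ is false.
  s1 (successors {s0, s1, s3, s6}): φ is false.
  s2 (successors {s6}): φ is true.
  s3 (successors {s1, s5}): φ is false.
  s4 (successors {s5, s6}): φ is false.
  s5 (successors {s0, s3, s4}): φ is false.
  s6 (successors {s0, s1, s2, s4}): φ is false.
For instance, at s1:
  At s1: Box (Box p and p) requires Box p and p at every successor {s0, s1, s3, s6}.
    Box p and p fails at s0, so Box (Box p and p) is false at s1.
      At s0: Box p is false, p is true, so Box p and p is false.
Satisfying worlds: {s2}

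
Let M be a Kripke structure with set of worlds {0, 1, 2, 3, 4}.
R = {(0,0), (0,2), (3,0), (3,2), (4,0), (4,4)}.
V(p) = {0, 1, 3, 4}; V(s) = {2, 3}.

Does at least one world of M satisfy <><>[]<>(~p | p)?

Yes

Recall that []ψ holds at a world iff ψ holds at every accessible world, and <>ψ holds iff ψ holds at some accessible world.
Let φ = <><>[]<>(~p | p). Evaluate φ at each world:
  0 (successors {0, 2}): φ is true.
  1 (successors ∅): φ is false.
  2 (successors ∅): φ is false.
  3 (successors {0, 2}): φ is true.
  4 (successors {0, 4}): φ is true.
Detail at 0 (witness):
  At 0: <><>[]<>(~p | p) requires <>[]<>(~p | p) at some successor in {0, 2}.
    <>[]<>(~p | p) holds at 0, so <><>[]<>(~p | p) is true at 0.
      At 0: <>[]<>(~p | p) requires []<>(~p | p) at some successor in {0, 2}.
        []<>(~p | p) holds at 2, so <>[]<>(~p | p) is true at 0.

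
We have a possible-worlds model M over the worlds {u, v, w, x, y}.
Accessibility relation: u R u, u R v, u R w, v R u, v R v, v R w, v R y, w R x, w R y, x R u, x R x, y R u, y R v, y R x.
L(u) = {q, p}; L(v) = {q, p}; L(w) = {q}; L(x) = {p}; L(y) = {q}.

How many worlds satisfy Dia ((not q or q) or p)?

Let φ = Dia ((not q or q) or p). Evaluate φ at each world:
  u (successors {u, v, w}): φ is true.
  v (successors {u, v, w, y}): φ is true.
  w (successors {x, y}): φ is true.
  x (successors {u, x}): φ is true.
  y (successors {u, v, x}): φ is true.
For instance, at y:
  At y: Dia ((not q or q) or p) requires (not q or q) or p at some successor in {u, v, x}.
    (not q or q) or p holds at u, so Dia ((not q or q) or p) is true at y.
Satisfying worlds: {u, v, w, x, y}

5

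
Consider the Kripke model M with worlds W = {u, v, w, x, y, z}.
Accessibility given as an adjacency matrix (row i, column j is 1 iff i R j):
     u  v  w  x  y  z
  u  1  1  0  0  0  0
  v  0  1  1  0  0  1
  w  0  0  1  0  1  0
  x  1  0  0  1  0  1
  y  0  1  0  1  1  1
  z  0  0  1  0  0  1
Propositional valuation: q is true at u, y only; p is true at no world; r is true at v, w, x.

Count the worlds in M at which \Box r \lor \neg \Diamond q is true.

2

Recall that \Box ψ holds at a world iff ψ holds at every accessible world, and \Diamond ψ holds iff ψ holds at some accessible world.
Let φ = \Box r \lor \neg \Diamond q. Evaluate φ at each world:
  u (successors {u, v}): φ is false.
  v (successors {v, w, z}): φ is true.
  w (successors {w, y}): φ is false.
  x (successors {u, x, z}): φ is false.
  y (successors {v, x, y, z}): φ is false.
  z (successors {w, z}): φ is true.
For instance, at x:
  At x: \Box r is false, \neg \Diamond q is false, so \Box r \lor \neg \Diamond q is false.
    At x: \Box r requires r at every successor {u, x, z}.
      r fails at u, so \Box r is false at x.
    At x: \Diamond q is true, so \neg \Diamond q is false.
      At x: \Diamond q requires q at some successor in {u, x, z}.
        q holds at u, so \Diamond q is true at x.
Satisfying worlds: {v, z}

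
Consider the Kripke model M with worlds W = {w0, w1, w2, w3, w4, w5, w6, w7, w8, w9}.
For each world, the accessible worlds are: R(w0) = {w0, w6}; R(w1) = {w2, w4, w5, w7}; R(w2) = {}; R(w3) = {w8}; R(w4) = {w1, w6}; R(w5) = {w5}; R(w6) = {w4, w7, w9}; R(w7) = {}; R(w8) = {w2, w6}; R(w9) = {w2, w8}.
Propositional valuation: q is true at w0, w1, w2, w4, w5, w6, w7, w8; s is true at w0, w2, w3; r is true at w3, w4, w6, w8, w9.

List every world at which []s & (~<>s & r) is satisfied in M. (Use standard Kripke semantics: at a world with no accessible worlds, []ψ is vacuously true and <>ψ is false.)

none

Let φ = []s & (~<>s & r). Evaluate φ at each world:
  w0 (successors {w0, w6}): φ is false.
  w1 (successors {w2, w4, w5, w7}): φ is false.
  w2 (successors ∅): φ is false.
  w3 (successors {w8}): φ is false.
  w4 (successors {w1, w6}): φ is false.
  w5 (successors {w5}): φ is false.
  w6 (successors {w4, w7, w9}): φ is false.
  w7 (successors ∅): φ is false.
  w8 (successors {w2, w6}): φ is false.
  w9 (successors {w2, w8}): φ is false.
For instance, at w5:
  At w5: []s is false, ~<>s & r is false, so []s & (~<>s & r) is false.
    At w5: []s requires s at every successor {w5}.
      s fails at w5, so []s is false at w5.
    At w5: ~<>s is true, r is false, so ~<>s & r is false.
      At w5: <>s is false, so ~<>s is true.
Satisfying worlds: none.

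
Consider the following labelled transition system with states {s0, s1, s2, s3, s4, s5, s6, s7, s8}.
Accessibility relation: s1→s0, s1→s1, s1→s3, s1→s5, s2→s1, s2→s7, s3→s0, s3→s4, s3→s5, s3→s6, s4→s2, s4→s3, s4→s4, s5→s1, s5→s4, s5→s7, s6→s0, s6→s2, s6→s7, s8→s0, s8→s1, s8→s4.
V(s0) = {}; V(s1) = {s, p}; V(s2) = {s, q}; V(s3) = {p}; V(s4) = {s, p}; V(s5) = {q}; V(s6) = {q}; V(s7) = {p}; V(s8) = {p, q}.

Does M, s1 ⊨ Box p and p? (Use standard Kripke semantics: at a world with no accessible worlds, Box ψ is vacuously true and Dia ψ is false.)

Recall that Box ψ holds at a world iff ψ holds at every accessible world, and Dia ψ holds iff ψ holds at some accessible world.
At s1: Box p is false, p is true, so Box p and p is false.
  At s1: Box p requires p at every successor {s0, s1, s3, s5}.
    p fails at s0, so Box p is false at s1.

No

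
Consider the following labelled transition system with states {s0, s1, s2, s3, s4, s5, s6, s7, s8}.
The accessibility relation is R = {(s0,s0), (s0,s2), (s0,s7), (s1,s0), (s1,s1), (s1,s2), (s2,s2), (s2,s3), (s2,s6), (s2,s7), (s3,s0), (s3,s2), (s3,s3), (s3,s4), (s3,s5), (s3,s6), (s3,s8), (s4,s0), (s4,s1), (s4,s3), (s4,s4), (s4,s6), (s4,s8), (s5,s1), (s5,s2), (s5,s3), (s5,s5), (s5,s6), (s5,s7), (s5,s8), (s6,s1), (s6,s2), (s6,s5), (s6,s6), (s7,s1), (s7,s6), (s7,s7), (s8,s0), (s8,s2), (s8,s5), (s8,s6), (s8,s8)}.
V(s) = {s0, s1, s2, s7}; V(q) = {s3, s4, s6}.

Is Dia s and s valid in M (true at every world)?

Let φ = Dia s and s. Evaluate φ at each world:
  s0 (successors {s0, s2, s7}): φ is true.
  s1 (successors {s0, s1, s2}): φ is true.
  s2 (successors {s2, s3, s6, s7}): φ is true.
  s3 (successors {s0, s2, s3, s4, s5, s6, s8}): φ is false.
  s4 (successors {s0, s1, s3, s4, s6, s8}): φ is false.
  s5 (successors {s1, s2, s3, s5, s6, s7, s8}): φ is false.
  s6 (successors {s1, s2, s5, s6}): φ is false.
  s7 (successors {s1, s6, s7}): φ is true.
  s8 (successors {s0, s2, s5, s6, s8}): φ is false.
Detail at s3 (counterexample):
  At s3: Dia s is true, s is false, so Dia s and s is false.
    At s3: Dia s requires s at some successor in {s0, s2, s3, s4, s5, s6, s8}.
      s holds at s0, so Dia s is true at s3.

No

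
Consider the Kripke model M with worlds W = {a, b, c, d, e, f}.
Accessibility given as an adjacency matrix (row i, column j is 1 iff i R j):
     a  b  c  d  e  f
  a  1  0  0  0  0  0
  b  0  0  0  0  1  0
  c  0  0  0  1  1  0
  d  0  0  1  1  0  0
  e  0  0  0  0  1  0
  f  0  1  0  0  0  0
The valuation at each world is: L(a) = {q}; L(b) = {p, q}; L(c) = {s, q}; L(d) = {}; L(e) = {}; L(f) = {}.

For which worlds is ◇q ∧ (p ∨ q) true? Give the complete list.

a

Let φ = ◇q ∧ (p ∨ q). Evaluate φ at each world:
  a (successors {a}): φ is true.
  b (successors {e}): φ is false.
  c (successors {d, e}): φ is false.
  d (successors {c, d}): φ is false.
  e (successors {e}): φ is false.
  f (successors {b}): φ is false.
For instance, at a:
  At a: ◇q is true, p ∨ q is true, so ◇q ∧ (p ∨ q) is true.
    At a: ◇q requires q at some successor in {a}.
      q holds at a, so ◇q is true at a.
Satisfying worlds: {a}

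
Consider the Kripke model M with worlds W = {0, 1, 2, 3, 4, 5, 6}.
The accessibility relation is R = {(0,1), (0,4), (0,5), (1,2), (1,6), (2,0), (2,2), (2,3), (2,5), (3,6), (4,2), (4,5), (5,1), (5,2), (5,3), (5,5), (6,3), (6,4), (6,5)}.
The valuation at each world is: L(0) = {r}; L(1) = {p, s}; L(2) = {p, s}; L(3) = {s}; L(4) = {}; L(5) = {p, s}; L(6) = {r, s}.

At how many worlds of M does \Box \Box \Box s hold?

1

Let φ = \Box \Box \Box s. Evaluate φ at each world:
  0 (successors {1, 4, 5}): φ is false.
  1 (successors {2, 6}): φ is false.
  2 (successors {0, 2, 3, 5}): φ is false.
  3 (successors {6}): φ is true.
  4 (successors {2, 5}): φ is false.
  5 (successors {1, 2, 3, 5}): φ is false.
  6 (successors {3, 4, 5}): φ is false.
For instance, at 2:
  At 2: \Box \Box \Box s requires \Box \Box s at every successor {0, 2, 3, 5}.
    \Box \Box s fails at 2, so \Box \Box \Box s is false at 2.
      At 2: \Box \Box s requires \Box s at every successor {0, 2, 3, 5}.
        \Box s fails at 0, so \Box \Box s is false at 2.
Satisfying worlds: {3}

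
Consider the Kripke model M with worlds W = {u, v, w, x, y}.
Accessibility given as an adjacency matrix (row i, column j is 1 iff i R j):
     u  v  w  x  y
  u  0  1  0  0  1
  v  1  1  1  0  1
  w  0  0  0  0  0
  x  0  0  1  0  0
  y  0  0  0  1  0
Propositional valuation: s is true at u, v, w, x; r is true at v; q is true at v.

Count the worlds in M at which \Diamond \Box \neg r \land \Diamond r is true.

2

Let φ = \Diamond \Box \neg r \land \Diamond r. Evaluate φ at each world:
  u (successors {v, y}): φ is true.
  v (successors {u, v, w, y}): φ is true.
  w (successors ∅): φ is false.
  x (successors {w}): φ is false.
  y (successors {x}): φ is false.
For instance, at v:
  At v: \Diamond \Box \neg r is true, \Diamond r is true, so \Diamond \Box \neg r \land \Diamond r is true.
    At v: \Diamond \Box \neg r requires \Box \neg r at some successor in {u, v, w, y}.
      \Box \neg r holds at w, so \Diamond \Box \neg r is true at v.
    At v: \Diamond r requires r at some successor in {u, v, w, y}.
      r holds at v, so \Diamond r is true at v.
Satisfying worlds: {u, v}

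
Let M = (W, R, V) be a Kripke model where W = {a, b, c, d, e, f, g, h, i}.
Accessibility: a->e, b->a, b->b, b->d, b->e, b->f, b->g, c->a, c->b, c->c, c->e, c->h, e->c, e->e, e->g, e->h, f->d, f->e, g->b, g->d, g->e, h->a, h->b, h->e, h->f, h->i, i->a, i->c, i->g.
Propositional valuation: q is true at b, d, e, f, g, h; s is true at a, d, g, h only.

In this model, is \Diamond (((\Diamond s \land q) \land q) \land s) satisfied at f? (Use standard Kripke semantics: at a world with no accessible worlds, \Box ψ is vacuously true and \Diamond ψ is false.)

Recall that \Diamond ψ holds at a world iff ψ holds at some accessible world.
At f: \Diamond (((\Diamond s \land q) \land q) \land s) requires ((\Diamond s \land q) \land q) \land s at some successor in {d, e}.
  At d: ((\Diamond s \land q) \land q) \land s is false.
  At e: ((\Diamond s \land q) \land q) \land s is false.
So \Diamond (((\Diamond s \land q) \land q) \land s) is false at f.

No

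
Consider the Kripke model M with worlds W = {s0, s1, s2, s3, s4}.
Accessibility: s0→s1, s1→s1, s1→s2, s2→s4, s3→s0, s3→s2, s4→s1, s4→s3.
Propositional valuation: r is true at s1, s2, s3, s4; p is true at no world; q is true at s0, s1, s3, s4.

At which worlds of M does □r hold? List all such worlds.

Recall that □ψ holds at a world iff ψ holds at every accessible world, and ◇ψ holds iff ψ holds at some accessible world.
Let φ = □r. Evaluate φ at each world:
  s0 (successors {s1}): φ is true.
  s1 (successors {s1, s2}): φ is true.
  s2 (successors {s4}): φ is true.
  s3 (successors {s0, s2}): φ is false.
  s4 (successors {s1, s3}): φ is true.
For instance, at s2:
  At s2: □r requires r at every successor {s4}.
    At s4: r is true.
  So □r is true at s2.
Satisfying worlds: {s0, s1, s2, s4}

s0, s1, s2, s4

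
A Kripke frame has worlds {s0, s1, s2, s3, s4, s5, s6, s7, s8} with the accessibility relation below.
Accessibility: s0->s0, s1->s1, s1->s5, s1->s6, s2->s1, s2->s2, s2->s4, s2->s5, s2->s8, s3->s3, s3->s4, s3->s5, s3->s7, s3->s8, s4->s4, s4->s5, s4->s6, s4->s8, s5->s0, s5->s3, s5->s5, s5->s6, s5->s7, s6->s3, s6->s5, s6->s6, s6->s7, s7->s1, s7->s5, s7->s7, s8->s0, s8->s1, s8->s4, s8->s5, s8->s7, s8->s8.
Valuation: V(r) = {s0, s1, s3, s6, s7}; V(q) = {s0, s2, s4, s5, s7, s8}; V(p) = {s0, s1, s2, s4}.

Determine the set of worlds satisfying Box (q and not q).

none

Let φ = Box (q and not q). Evaluate φ at each world:
  s0 (successors {s0}): φ is false.
  s1 (successors {s1, s5, s6}): φ is false.
  s2 (successors {s1, s2, s4, s5, s8}): φ is false.
  s3 (successors {s3, s4, s5, s7, s8}): φ is false.
  s4 (successors {s4, s5, s6, s8}): φ is false.
  s5 (successors {s0, s3, s5, s6, s7}): φ is false.
  s6 (successors {s3, s5, s6, s7}): φ is false.
  s7 (successors {s1, s5, s7}): φ is false.
  s8 (successors {s0, s1, s4, s5, s7, s8}): φ is false.
For instance, at s2:
  At s2: Box (q and not q) requires q and not q at every successor {s1, s2, s4, s5, s8}.
    q and not q fails at s1, so Box (q and not q) is false at s2.
Satisfying worlds: none.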